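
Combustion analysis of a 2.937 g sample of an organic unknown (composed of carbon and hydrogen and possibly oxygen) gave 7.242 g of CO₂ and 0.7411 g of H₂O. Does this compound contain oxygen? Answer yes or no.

mol C = 7.242 g CO₂ ÷ 44.009 g/mol = 0.16456 mol
mol H = 2 × 0.7411 g H₂O ÷ 18.015 g/mol = 0.082276 mol
C and H account for only 2.0594 g of the 2.937 g sample; the remaining 0.87757 g must be oxygen.

yes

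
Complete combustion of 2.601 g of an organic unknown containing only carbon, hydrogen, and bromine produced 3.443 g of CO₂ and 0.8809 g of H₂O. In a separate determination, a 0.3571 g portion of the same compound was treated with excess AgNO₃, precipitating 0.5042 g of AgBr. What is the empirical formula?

mol C = 3.443 g CO₂ ÷ 44.009 g/mol = 0.078234 mol
mol H = 2 × 0.8809 g H₂O ÷ 18.015 g/mol = 0.097796 mol
From the AgBr data: mol Br per gram of compound = (0.5042 ÷ 187.772) ÷ 0.3571 = 0.0075194 mol/g, so in the 2.601 g combustion sample mol Br = 0.019558 mol
Divide by the smallest (0.019558 mol): C 4.000, H 5.000, Br 1.000

C4H5Br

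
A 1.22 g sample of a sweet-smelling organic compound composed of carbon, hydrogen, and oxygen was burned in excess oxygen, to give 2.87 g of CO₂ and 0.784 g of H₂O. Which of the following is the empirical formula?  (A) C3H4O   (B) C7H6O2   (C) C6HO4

(A) C3H4O

mol C = 2.87 g CO₂ ÷ 44.009 g/mol = 0.06521 mol
mol H = 2 × 0.784 g H₂O ÷ 18.015 g/mol = 0.08704 mol
mass O = 1.22 − (0.7833 + 0.08773) = 0.3490 g → mol O = 0.3490 ÷ 15.999 = 0.02181 mol
Divide by the smallest (0.02181 mol): C 2.990, H 3.990, O 1.000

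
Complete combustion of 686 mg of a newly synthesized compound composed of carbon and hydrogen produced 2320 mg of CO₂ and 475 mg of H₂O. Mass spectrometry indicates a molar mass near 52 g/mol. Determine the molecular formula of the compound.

C4H4

mol C = 2.32 g CO₂ ÷ 44.009 g/mol = 0.05272 mol
mol H = 2 × 0.475 g H₂O ÷ 18.015 g/mol = 0.05273 mol
Divide by the smallest (0.05272 mol): C 1.000, H 1.000
Empirical formula: CH
Empirical-formula mass = 13.02 g/mol; 52 ÷ 13.02 ≈ 4, so the molecular formula is C4H4.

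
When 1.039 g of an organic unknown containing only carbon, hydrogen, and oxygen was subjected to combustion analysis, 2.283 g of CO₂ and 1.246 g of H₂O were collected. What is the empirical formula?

C3H8O

mol C = 2.283 g CO₂ ÷ 44.009 g/mol = 0.051876 mol
mol H = 2 × 1.246 g H₂O ÷ 18.015 g/mol = 0.13833 mol
mass O = 1.039 − (0.62308 + 0.13944) = 0.27648 g → mol O = 0.27648 ÷ 15.999 = 0.017281 mol
Divide by the smallest (0.017281 mol): C 3.002, H 8.005, O 1.000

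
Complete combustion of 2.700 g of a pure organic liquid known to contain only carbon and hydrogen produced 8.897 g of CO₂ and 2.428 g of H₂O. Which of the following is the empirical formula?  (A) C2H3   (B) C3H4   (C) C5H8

(B) C3H4

mol C = 8.897 g CO₂ ÷ 44.009 g/mol = 0.20216 mol
mol H = 2 × 2.428 g H₂O ÷ 18.015 g/mol = 0.26955 mol
Divide by the smallest (0.20216 mol): C 1.000, H 1.333
Multiplying each by 3 gives whole numbers: C 3.00, H 4.00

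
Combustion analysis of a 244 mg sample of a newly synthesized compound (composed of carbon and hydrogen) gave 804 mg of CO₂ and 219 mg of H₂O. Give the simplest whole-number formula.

mol C = 0.804 g CO₂ ÷ 44.009 g/mol = 0.01827 mol
mol H = 2 × 0.219 g H₂O ÷ 18.015 g/mol = 0.02431 mol
Divide by the smallest (0.01827 mol): C 1.000, H 1.331
Multiplying each by 3 gives whole numbers: C 3.00, H 3.99

C3H4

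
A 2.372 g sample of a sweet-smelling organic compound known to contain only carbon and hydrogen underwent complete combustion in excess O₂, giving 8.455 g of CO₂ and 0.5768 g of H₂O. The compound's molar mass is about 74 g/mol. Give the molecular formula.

mol C = 8.455 g CO₂ ÷ 44.009 g/mol = 0.19212 mol
mol H = 2 × 0.5768 g H₂O ÷ 18.015 g/mol = 0.064036 mol
Divide by the smallest (0.064036 mol): C 3.000, H 1.000
Empirical formula: C3H
Empirical-formula mass = 37.04 g/mol; 74 ÷ 37.04 ≈ 2, so the molecular formula is C6H2.

C6H2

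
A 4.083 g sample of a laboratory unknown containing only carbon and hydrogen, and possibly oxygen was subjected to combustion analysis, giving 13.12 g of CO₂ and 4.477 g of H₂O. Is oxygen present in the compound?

mol C = 13.12 g CO₂ ÷ 44.009 g/mol = 0.29812 mol
mol H = 2 × 4.477 g H₂O ÷ 18.015 g/mol = 0.49703 mol
C and H together account for 4.0817 g — essentially the entire 4.083 g sample — so the compound contains no oxygen.

no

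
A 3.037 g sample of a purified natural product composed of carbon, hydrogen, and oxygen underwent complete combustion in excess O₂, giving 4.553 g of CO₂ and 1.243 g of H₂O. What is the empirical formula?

C3H4O3

mol C = 4.553 g CO₂ ÷ 44.009 g/mol = 0.10346 mol
mol H = 2 × 1.243 g H₂O ÷ 18.015 g/mol = 0.13800 mol
mass O = 3.037 − (1.2426 + 0.13910) = 1.6553 g → mol O = 1.6553 ÷ 15.999 = 0.10346 mol
Divide by the smallest (0.10346 mol): C 1.000, H 1.334, O 1.000
Multiplying each by 3 gives whole numbers: C 3.00, H 4.00, O 3.00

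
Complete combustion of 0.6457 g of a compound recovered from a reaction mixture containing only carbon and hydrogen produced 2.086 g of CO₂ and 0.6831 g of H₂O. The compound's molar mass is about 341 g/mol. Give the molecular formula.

mol C = 2.086 g CO₂ ÷ 44.009 g/mol = 0.047399 mol
mol H = 2 × 0.6831 g H₂O ÷ 18.015 g/mol = 0.075837 mol
Divide by the smallest (0.047399 mol): C 1.000, H 1.600
Multiplying each by 5 gives whole numbers: C 5.00, H 8.00
Empirical formula: C5H8
Empirical-formula mass = 68.12 g/mol; 341 ÷ 68.12 ≈ 5, so the molecular formula is C25H40.

C25H40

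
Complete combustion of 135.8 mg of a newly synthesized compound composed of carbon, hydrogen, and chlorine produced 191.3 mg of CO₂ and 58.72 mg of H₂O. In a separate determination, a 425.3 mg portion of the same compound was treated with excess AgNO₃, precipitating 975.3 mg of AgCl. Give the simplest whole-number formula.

C2H3Cl

mol C = 0.1913 g CO₂ ÷ 44.009 g/mol = 0.0043468 mol
mol H = 2 × 0.05872 g H₂O ÷ 18.015 g/mol = 0.0065190 mol
From the AgCl data: mol Cl per gram of compound = (0.9753 ÷ 143.318) ÷ 0.4253 = 0.016001 mol/g, so in the 0.1358 g combustion sample mol Cl = 0.0021729 mol
Divide by the smallest (0.0021729 mol): C 2.000, H 3.000, Cl 1.000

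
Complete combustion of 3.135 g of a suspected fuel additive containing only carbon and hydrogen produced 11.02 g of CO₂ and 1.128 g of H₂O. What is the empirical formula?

mol C = 11.02 g CO₂ ÷ 44.009 g/mol = 0.25040 mol
mol H = 2 × 1.128 g H₂O ÷ 18.015 g/mol = 0.12523 mol
Divide by the smallest (0.12523 mol): C 2.000, H 1.000

C2H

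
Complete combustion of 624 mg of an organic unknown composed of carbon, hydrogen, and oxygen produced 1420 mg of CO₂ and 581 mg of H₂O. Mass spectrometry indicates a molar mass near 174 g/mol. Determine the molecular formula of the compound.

C9H18O3

mol C = 1.42 g CO₂ ÷ 44.009 g/mol = 0.03227 mol
mol H = 2 × 0.581 g H₂O ÷ 18.015 g/mol = 0.06450 mol
mass O = 0.624 − (0.3875 + 0.06502) = 0.1714 g → mol O = 0.1714 ÷ 15.999 = 0.01072 mol
Divide by the smallest (0.01072 mol): C 3.011, H 6.020, O 1.000
Empirical formula: C3H6O
Empirical-formula mass = 58.08 g/mol; 174 ÷ 58.08 ≈ 3, so the molecular formula is C9H18O3.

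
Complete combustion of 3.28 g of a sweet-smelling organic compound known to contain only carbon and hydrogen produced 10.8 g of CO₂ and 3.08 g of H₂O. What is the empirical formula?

mol C = 10.8 g CO₂ ÷ 44.009 g/mol = 0.2454 mol
mol H = 2 × 3.08 g H₂O ÷ 18.015 g/mol = 0.3419 mol
Divide by the smallest (0.2454 mol): C 1.000, H 1.393
Multiplying each by 5 gives whole numbers: C 5.00, H 6.97

C5H7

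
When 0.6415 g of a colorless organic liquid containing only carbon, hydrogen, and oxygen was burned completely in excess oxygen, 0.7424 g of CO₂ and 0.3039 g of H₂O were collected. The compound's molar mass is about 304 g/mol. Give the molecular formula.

mol C = 0.7424 g CO₂ ÷ 44.009 g/mol = 0.016869 mol
mol H = 2 × 0.3039 g H₂O ÷ 18.015 g/mol = 0.033739 mol
mass O = 0.6415 − (0.20262 + 0.034008) = 0.40487 g → mol O = 0.40487 ÷ 15.999 = 0.025306 mol
Divide by the smallest (0.016869 mol): C 1.000, H 2.000, O 1.500
Multiplying each by 2 gives whole numbers: C 2.00, H 4.00, O 3.00
Empirical formula: C2H4O3
Empirical-formula mass = 76.05 g/mol; 304 ÷ 76.05 ≈ 4, so the molecular formula is C8H16O12.

C8H16O12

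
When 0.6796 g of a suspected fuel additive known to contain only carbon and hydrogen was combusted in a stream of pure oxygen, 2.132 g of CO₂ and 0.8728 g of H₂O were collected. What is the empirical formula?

mol C = 2.132 g CO₂ ÷ 44.009 g/mol = 0.048445 mol
mol H = 2 × 0.8728 g H₂O ÷ 18.015 g/mol = 0.096897 mol
Divide by the smallest (0.048445 mol): C 1.000, H 2.000

CH2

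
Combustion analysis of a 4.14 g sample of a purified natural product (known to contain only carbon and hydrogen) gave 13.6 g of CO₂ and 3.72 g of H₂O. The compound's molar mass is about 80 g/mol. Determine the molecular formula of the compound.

mol C = 13.6 g CO₂ ÷ 44.009 g/mol = 0.3090 mol
mol H = 2 × 3.72 g H₂O ÷ 18.015 g/mol = 0.4130 mol
Divide by the smallest (0.3090 mol): C 1.000, H 1.336
Multiplying each by 3 gives whole numbers: C 3.00, H 4.01
Empirical formula: C3H4
Empirical-formula mass = 40.06 g/mol; 80 ÷ 40.06 ≈ 2, so the molecular formula is C6H8.

C6H8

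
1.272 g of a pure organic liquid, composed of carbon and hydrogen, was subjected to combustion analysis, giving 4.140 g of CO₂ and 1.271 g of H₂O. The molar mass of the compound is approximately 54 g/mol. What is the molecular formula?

mol C = 4.140 g CO₂ ÷ 44.009 g/mol = 0.094072 mol
mol H = 2 × 1.271 g H₂O ÷ 18.015 g/mol = 0.14110 mol
Divide by the smallest (0.094072 mol): C 1.000, H 1.500
Multiplying each by 2 gives whole numbers: C 2.00, H 3.00
Empirical formula: C2H3
Empirical-formula mass = 27.05 g/mol; 54 ÷ 27.05 ≈ 2, so the molecular formula is C4H6.

C4H6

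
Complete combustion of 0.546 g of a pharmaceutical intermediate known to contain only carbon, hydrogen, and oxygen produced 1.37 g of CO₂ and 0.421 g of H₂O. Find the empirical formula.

C4H6O

mol C = 1.37 g CO₂ ÷ 44.009 g/mol = 0.03113 mol
mol H = 2 × 0.421 g H₂O ÷ 18.015 g/mol = 0.04674 mol
mass O = 0.546 − (0.3739 + 0.04711) = 0.1250 g → mol O = 0.1250 ÷ 15.999 = 0.007812 mol
Divide by the smallest (0.007812 mol): C 3.985, H 5.983, O 1.000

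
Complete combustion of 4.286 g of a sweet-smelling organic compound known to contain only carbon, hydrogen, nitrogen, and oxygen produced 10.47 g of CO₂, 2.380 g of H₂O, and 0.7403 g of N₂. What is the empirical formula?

C9H10N2O

mol C = 10.47 g CO₂ ÷ 44.009 g/mol = 0.23791 mol
mol H = 2 × 2.380 g H₂O ÷ 18.015 g/mol = 0.26422 mol
mol N = 2 × 0.7403 g N₂ ÷ 28.014 g/mol = 0.052852 mol
mass O = 4.286 − (2.8575 + 0.26634 + 0.74030) = 0.42187 g → mol O = 0.42187 ÷ 15.999 = 0.026369 mol
Divide by the smallest (0.026369 mol): C 9.022, H 10.020, N 2.004, O 1.000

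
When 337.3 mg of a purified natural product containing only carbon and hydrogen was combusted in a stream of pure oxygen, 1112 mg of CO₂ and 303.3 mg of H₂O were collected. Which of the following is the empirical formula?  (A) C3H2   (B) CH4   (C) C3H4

(C) C3H4

mol C = 1.112 g CO₂ ÷ 44.009 g/mol = 0.025268 mol
mol H = 2 × 0.3033 g H₂O ÷ 18.015 g/mol = 0.033672 mol
Divide by the smallest (0.025268 mol): C 1.000, H 1.333
Multiplying each by 3 gives whole numbers: C 3.00, H 4.00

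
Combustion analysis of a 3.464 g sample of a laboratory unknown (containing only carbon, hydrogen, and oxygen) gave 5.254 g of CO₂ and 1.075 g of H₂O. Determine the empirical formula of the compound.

CHO

mol C = 5.254 g CO₂ ÷ 44.009 g/mol = 0.11938 mol
mol H = 2 × 1.075 g H₂O ÷ 18.015 g/mol = 0.11934 mol
mass O = 3.464 − (1.4339 + 0.12030) = 1.9098 g → mol O = 1.9098 ÷ 15.999 = 0.11937 mol
Divide by the smallest (0.11934 mol): C 1.000, H 1.000, O 1.000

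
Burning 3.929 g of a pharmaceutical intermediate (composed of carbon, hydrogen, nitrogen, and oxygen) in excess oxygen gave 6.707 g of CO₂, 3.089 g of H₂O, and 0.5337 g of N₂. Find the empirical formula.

mol C = 6.707 g CO₂ ÷ 44.009 g/mol = 0.15240 mol
mol H = 2 × 3.089 g H₂O ÷ 18.015 g/mol = 0.34294 mol
mol N = 2 × 0.5337 g N₂ ÷ 28.014 g/mol = 0.038102 mol
mass O = 3.929 − (1.8305 + 0.34568 + 0.53370) = 1.2191 g → mol O = 1.2191 ÷ 15.999 = 0.076201 mol
Divide by the smallest (0.038102 mol): C 4.000, H 9.000, N 1.000, O 2.000

C4H9NO2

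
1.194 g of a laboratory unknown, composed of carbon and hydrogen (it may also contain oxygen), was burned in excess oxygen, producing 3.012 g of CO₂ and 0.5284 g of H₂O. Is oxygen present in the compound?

yes

mol C = 3.012 g CO₂ ÷ 44.009 g/mol = 0.068441 mol
mol H = 2 × 0.5284 g H₂O ÷ 18.015 g/mol = 0.058662 mol
C and H account for only 0.88117 g of the 1.194 g sample; the remaining 0.31283 g must be oxygen.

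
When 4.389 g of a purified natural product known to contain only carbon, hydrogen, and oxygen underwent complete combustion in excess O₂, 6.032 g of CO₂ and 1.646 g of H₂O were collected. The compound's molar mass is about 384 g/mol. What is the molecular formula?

mol C = 6.032 g CO₂ ÷ 44.009 g/mol = 0.13706 mol
mol H = 2 × 1.646 g H₂O ÷ 18.015 g/mol = 0.18274 mol
mass O = 4.389 − (1.6463 + 0.18420) = 2.5585 g → mol O = 2.5585 ÷ 15.999 = 0.15992 mol
Divide by the smallest (0.13706 mol): C 1.000, H 1.333, O 1.167
Multiplying each by 6 gives whole numbers: C 6.00, H 8.00, O 7.00
Empirical formula: C6H8O7
Empirical-formula mass = 192.12 g/mol; 384 ÷ 192.12 ≈ 2, so the molecular formula is C12H16O14.

C12H16O14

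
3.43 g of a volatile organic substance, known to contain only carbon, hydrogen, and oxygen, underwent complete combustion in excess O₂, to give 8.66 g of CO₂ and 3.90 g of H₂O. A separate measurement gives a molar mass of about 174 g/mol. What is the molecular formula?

mol C = 8.66 g CO₂ ÷ 44.009 g/mol = 0.1968 mol
mol H = 2 × 3.90 g H₂O ÷ 18.015 g/mol = 0.4330 mol
mass O = 3.43 − (2.363 + 0.4364) = 0.6301 g → mol O = 0.6301 ÷ 15.999 = 0.03938 mol
Divide by the smallest (0.03938 mol): C 4.997, H 10.994, O 1.000
Empirical formula: C5H11O
Empirical-formula mass = 87.14 g/mol; 174 ÷ 87.14 ≈ 2, so the molecular formula is C10H22O2.

C10H22O2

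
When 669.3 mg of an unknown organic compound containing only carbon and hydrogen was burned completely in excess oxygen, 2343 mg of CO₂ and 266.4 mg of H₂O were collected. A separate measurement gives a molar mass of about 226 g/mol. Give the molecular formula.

C18H10

mol C = 2.343 g CO₂ ÷ 44.009 g/mol = 0.053239 mol
mol H = 2 × 0.2664 g H₂O ÷ 18.015 g/mol = 0.029575 mol
Divide by the smallest (0.029575 mol): C 1.800, H 1.000
Multiplying each by 5 gives whole numbers: C 9.00, H 5.00
Empirical formula: C9H5
Empirical-formula mass = 113.14 g/mol; 226 ÷ 113.14 ≈ 2, so the molecular formula is C18H10.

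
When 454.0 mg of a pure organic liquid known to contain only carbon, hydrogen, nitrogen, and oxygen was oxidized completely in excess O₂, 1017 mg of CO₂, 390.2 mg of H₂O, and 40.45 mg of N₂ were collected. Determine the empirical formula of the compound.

mol C = 1.017 g CO₂ ÷ 44.009 g/mol = 0.023109 mol
mol H = 2 × 0.3902 g H₂O ÷ 18.015 g/mol = 0.043319 mol
mol N = 2 × 0.04045 g N₂ ÷ 28.014 g/mol = 0.0028878 mol
mass O = 0.4540 − (0.27756 + 0.043666 + 0.040450) = 0.092323 g → mol O = 0.092323 ÷ 15.999 = 0.0057705 mol
Divide by the smallest (0.0028878 mol): C 8.002, H 15.001, N 1.000, O 1.998

C8H15NO2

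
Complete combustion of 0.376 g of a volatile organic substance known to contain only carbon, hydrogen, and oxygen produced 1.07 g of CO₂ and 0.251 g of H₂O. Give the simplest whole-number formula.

C7H8O

mol C = 1.07 g CO₂ ÷ 44.009 g/mol = 0.02431 mol
mol H = 2 × 0.251 g H₂O ÷ 18.015 g/mol = 0.02787 mol
mass O = 0.376 − (0.2920 + 0.02809) = 0.05589 g → mol O = 0.05589 ÷ 15.999 = 0.003493 mol
Divide by the smallest (0.003493 mol): C 6.960, H 7.977, O 1.000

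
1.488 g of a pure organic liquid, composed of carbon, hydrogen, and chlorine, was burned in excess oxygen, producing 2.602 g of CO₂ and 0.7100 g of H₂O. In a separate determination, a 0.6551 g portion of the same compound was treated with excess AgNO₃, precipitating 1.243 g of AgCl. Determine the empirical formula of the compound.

mol C = 2.602 g CO₂ ÷ 44.009 g/mol = 0.059124 mol
mol H = 2 × 0.7100 g H₂O ÷ 18.015 g/mol = 0.078823 mol
From the AgCl data: mol Cl per gram of compound = (1.243 ÷ 143.318) ÷ 0.6551 = 0.013239 mol/g, so in the 1.488 g combustion sample mol Cl = 0.019700 mol
Divide by the smallest (0.019700 mol): C 3.001, H 4.001, Cl 1.000

C3H4Cl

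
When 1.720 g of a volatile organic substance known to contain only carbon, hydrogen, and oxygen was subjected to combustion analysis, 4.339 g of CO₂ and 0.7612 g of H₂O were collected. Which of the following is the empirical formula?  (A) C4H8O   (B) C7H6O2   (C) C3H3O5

mol C = 4.339 g CO₂ ÷ 44.009 g/mol = 0.098593 mol
mol H = 2 × 0.7612 g H₂O ÷ 18.015 g/mol = 0.084507 mol
mass O = 1.720 − (1.1842 + 0.085183) = 0.45061 g → mol O = 0.45061 ÷ 15.999 = 0.028165 mol
Divide by the smallest (0.028165 mol): C 3.501, H 3.000, O 1.000
Multiplying each by 2 gives whole numbers: C 7.00, H 6.00, O 2.00

(B) C7H6O2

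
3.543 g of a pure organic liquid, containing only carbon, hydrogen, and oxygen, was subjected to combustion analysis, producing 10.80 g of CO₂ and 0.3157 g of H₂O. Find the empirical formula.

C7HO

mol C = 10.80 g CO₂ ÷ 44.009 g/mol = 0.24540 mol
mol H = 2 × 0.3157 g H₂O ÷ 18.015 g/mol = 0.035049 mol
mass O = 3.543 − (2.9476 + 0.035329) = 0.56012 g → mol O = 0.56012 ÷ 15.999 = 0.035010 mol
Divide by the smallest (0.035010 mol): C 7.010, H 1.001, O 1.000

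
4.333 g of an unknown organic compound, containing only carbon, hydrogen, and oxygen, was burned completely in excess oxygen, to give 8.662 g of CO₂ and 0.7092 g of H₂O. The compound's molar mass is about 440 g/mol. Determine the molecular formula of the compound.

C20H8O12

mol C = 8.662 g CO₂ ÷ 44.009 g/mol = 0.19682 mol
mol H = 2 × 0.7092 g H₂O ÷ 18.015 g/mol = 0.078734 mol
mass O = 4.333 − (2.3640 + 0.079364) = 1.8896 g → mol O = 1.8896 ÷ 15.999 = 0.11811 mol
Divide by the smallest (0.078734 mol): C 2.500, H 1.000, O 1.500
Multiplying each by 2 gives whole numbers: C 5.00, H 2.00, O 3.00
Empirical formula: C5H2O3
Empirical-formula mass = 110.07 g/mol; 440 ÷ 110.07 ≈ 4, so the molecular formula is C20H8O12.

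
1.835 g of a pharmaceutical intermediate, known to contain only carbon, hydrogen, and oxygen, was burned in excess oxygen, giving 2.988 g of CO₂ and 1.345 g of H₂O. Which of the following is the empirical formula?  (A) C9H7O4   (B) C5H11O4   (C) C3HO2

mol C = 2.988 g CO₂ ÷ 44.009 g/mol = 0.067895 mol
mol H = 2 × 1.345 g H₂O ÷ 18.015 g/mol = 0.14932 mol
mass O = 1.835 − (0.81549 + 0.15051) = 0.86900 g → mol O = 0.86900 ÷ 15.999 = 0.054316 mol
Divide by the smallest (0.054316 mol): C 1.250, H 2.749, O 1.000
Multiplying each by 4 gives whole numbers: C 5.00, H 11.00, O 4.00

(B) C5H11O4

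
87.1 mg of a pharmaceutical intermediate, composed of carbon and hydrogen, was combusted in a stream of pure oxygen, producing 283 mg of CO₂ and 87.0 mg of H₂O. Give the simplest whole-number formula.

C2H3

mol C = 0.283 g CO₂ ÷ 44.009 g/mol = 0.006431 mol
mol H = 2 × 0.0870 g H₂O ÷ 18.015 g/mol = 0.009659 mol
Divide by the smallest (0.006431 mol): C 1.000, H 1.502
Multiplying each by 2 gives whole numbers: C 2.00, H 3.00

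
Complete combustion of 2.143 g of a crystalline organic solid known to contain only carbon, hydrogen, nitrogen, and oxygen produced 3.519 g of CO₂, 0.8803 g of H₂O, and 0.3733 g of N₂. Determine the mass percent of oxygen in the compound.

33.17%

mol C = 3.519 g CO₂ ÷ 44.009 g/mol = 0.079961 mol
mol H = 2 × 0.8803 g H₂O ÷ 18.015 g/mol = 0.097730 mol
mol N = 2 × 0.3733 g N₂ ÷ 28.014 g/mol = 0.026651 mol
mass O = 2.143 − (0.96041 + 0.098512 + 0.37330) = 0.71078 g → mol O = 0.71078 ÷ 15.999 = 0.044426 mol
mass % O = 0.71078 g ÷ 2.143 g × 100%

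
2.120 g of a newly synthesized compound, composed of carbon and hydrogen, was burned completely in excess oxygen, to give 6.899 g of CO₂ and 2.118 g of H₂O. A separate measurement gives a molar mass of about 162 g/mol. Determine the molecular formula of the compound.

C12H18

mol C = 6.899 g CO₂ ÷ 44.009 g/mol = 0.15676 mol
mol H = 2 × 2.118 g H₂O ÷ 18.015 g/mol = 0.23514 mol
Divide by the smallest (0.15676 mol): C 1.000, H 1.500
Multiplying each by 2 gives whole numbers: C 2.00, H 3.00
Empirical formula: C2H3
Empirical-formula mass = 27.05 g/mol; 162 ÷ 27.05 ≈ 6, so the molecular formula is C12H18.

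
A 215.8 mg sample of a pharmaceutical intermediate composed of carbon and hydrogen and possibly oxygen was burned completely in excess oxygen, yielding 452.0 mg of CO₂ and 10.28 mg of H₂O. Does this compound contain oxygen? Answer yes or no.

yes

mol C = 0.4520 g CO₂ ÷ 44.009 g/mol = 0.010271 mol
mol H = 2 × 0.01028 g H₂O ÷ 18.015 g/mol = 0.0011413 mol
C and H account for only 0.12451 g of the 0.2158 g sample; the remaining 0.091289 g must be oxygen.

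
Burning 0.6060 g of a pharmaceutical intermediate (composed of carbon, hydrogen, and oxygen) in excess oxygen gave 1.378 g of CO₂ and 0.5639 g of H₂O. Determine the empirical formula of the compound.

C3H6O

mol C = 1.378 g CO₂ ÷ 44.009 g/mol = 0.031312 mol
mol H = 2 × 0.5639 g H₂O ÷ 18.015 g/mol = 0.062603 mol
mass O = 0.6060 − (0.37609 + 0.063104) = 0.16681 g → mol O = 0.16681 ÷ 15.999 = 0.010426 mol
Divide by the smallest (0.010426 mol): C 3.003, H 6.004, O 1.000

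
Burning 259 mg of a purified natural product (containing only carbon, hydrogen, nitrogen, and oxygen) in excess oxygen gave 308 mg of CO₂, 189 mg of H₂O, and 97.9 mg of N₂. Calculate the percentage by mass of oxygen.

21.6%

mol C = 0.308 g CO₂ ÷ 44.009 g/mol = 0.006999 mol
mol H = 2 × 0.189 g H₂O ÷ 18.015 g/mol = 0.02098 mol
mol N = 2 × 0.0979 g N₂ ÷ 28.014 g/mol = 0.006989 mol
mass O = 0.259 − (0.08406 + 0.02115 + 0.09790) = 0.05589 g → mol O = 0.05589 ÷ 15.999 = 0.003493 mol
mass % O = 0.05589 g ÷ 0.259 g × 100%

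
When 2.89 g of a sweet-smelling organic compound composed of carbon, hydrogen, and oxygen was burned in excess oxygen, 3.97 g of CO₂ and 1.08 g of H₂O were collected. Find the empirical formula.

C6H8O7

mol C = 3.97 g CO₂ ÷ 44.009 g/mol = 0.09021 mol
mol H = 2 × 1.08 g H₂O ÷ 18.015 g/mol = 0.1199 mol
mass O = 2.89 − (1.083 + 0.1209) = 1.686 g → mol O = 1.686 ÷ 15.999 = 0.1054 mol
Divide by the smallest (0.09021 mol): C 1.000, H 1.329, O 1.168
Multiplying each by 6 gives whole numbers: C 6.00, H 7.97, O 7.01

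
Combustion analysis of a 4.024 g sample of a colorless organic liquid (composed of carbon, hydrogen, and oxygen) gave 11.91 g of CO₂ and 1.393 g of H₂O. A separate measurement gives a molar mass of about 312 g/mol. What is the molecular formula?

C21H12O3

mol C = 11.91 g CO₂ ÷ 44.009 g/mol = 0.27063 mol
mol H = 2 × 1.393 g H₂O ÷ 18.015 g/mol = 0.15465 mol
mass O = 4.024 − (3.2505 + 0.15589) = 0.61762 g → mol O = 0.61762 ÷ 15.999 = 0.038604 mol
Divide by the smallest (0.038604 mol): C 7.010, H 4.006, O 1.000
Empirical formula: C7H4O
Empirical-formula mass = 104.11 g/mol; 312 ÷ 104.11 ≈ 3, so the molecular formula is C21H12O3.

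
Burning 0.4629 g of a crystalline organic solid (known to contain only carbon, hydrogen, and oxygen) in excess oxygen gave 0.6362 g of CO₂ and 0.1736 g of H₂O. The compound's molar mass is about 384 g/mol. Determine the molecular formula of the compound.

C12H16O14

mol C = 0.6362 g CO₂ ÷ 44.009 g/mol = 0.014456 mol
mol H = 2 × 0.1736 g H₂O ÷ 18.015 g/mol = 0.019273 mol
mass O = 0.4629 − (0.17363 + 0.019427) = 0.26984 g → mol O = 0.26984 ÷ 15.999 = 0.016866 mol
Divide by the smallest (0.014456 mol): C 1.000, H 1.333, O 1.167
Multiplying each by 6 gives whole numbers: C 6.00, H 8.00, O 7.00
Empirical formula: C6H8O7
Empirical-formula mass = 192.12 g/mol; 384 ÷ 192.12 ≈ 2, so the molecular formula is C12H16O14.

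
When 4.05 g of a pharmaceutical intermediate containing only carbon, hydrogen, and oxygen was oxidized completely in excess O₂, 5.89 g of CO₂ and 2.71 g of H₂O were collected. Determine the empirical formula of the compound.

C4H9O4

mol C = 5.89 g CO₂ ÷ 44.009 g/mol = 0.1338 mol
mol H = 2 × 2.71 g H₂O ÷ 18.015 g/mol = 0.3009 mol
mass O = 4.05 − (1.608 + 0.3033) = 2.139 g → mol O = 2.139 ÷ 15.999 = 0.1337 mol
Divide by the smallest (0.1337 mol): C 1.001, H 2.250, O 1.000
Multiplying each by 4 gives whole numbers: C 4.00, H 9.00, O 4.00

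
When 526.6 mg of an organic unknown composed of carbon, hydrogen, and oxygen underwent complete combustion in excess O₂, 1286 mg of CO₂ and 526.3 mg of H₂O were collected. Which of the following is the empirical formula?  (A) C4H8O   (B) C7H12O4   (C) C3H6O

mol C = 1.286 g CO₂ ÷ 44.009 g/mol = 0.029221 mol
mol H = 2 × 0.5263 g H₂O ÷ 18.015 g/mol = 0.058429 mol
mass O = 0.5266 − (0.35098 + 0.058897) = 0.11673 g → mol O = 0.11673 ÷ 15.999 = 0.0072959 mol
Divide by the smallest (0.0072959 mol): C 4.005, H 8.009, O 1.000

(A) C4H8O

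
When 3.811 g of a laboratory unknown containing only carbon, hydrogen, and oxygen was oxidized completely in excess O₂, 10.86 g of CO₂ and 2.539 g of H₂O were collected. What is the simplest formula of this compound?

C7H8O

mol C = 10.86 g CO₂ ÷ 44.009 g/mol = 0.24677 mol
mol H = 2 × 2.539 g H₂O ÷ 18.015 g/mol = 0.28188 mol
mass O = 3.811 − (2.9639 + 0.28413) = 0.56294 g → mol O = 0.56294 ÷ 15.999 = 0.035186 mol
Divide by the smallest (0.035186 mol): C 7.013, H 8.011, O 1.000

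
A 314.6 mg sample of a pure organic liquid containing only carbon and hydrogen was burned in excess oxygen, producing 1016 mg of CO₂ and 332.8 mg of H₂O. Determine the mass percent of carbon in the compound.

mol C = 1.016 g CO₂ ÷ 44.009 g/mol = 0.023086 mol
mol H = 2 × 0.3328 g H₂O ÷ 18.015 g/mol = 0.036947 mol
mass % C = 0.27729 g ÷ 0.3146 g × 100%

88.14%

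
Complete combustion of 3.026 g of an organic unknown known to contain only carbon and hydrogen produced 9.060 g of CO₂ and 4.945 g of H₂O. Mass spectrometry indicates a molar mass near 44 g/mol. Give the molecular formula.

C3H8

mol C = 9.060 g CO₂ ÷ 44.009 g/mol = 0.20587 mol
mol H = 2 × 4.945 g H₂O ÷ 18.015 g/mol = 0.54899 mol
Divide by the smallest (0.20587 mol): C 1.000, H 2.667
Multiplying each by 3 gives whole numbers: C 3.00, H 8.00
Empirical formula: C3H8
Empirical-formula mass = 44.10 g/mol; 44 ÷ 44.10 ≈ 1, so the molecular formula is C3H8.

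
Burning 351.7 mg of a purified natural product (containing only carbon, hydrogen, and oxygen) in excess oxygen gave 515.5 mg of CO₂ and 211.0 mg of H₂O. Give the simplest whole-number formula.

CH2O

mol C = 0.5155 g CO₂ ÷ 44.009 g/mol = 0.011714 mol
mol H = 2 × 0.2110 g H₂O ÷ 18.015 g/mol = 0.023425 mol
mass O = 0.3517 − (0.14069 + 0.023612) = 0.18740 g → mol O = 0.18740 ÷ 15.999 = 0.011713 mol
Divide by the smallest (0.011713 mol): C 1.000, H 2.000, O 1.000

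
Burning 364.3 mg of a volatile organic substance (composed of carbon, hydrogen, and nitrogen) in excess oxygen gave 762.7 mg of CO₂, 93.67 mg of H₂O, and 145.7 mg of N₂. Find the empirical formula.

mol C = 0.7627 g CO₂ ÷ 44.009 g/mol = 0.017331 mol
mol H = 2 × 0.09367 g H₂O ÷ 18.015 g/mol = 0.010399 mol
mol N = 2 × 0.1457 g N₂ ÷ 28.014 g/mol = 0.010402 mol
Divide by the smallest (0.010399 mol): C 1.667, H 1.000, N 1.000
Multiplying each by 3 gives whole numbers: C 5.00, H 3.00, N 3.00

C5H3N3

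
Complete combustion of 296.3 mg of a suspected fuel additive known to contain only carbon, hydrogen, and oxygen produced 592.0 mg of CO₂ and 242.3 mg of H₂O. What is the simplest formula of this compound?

C2H4O

mol C = 0.5920 g CO₂ ÷ 44.009 g/mol = 0.013452 mol
mol H = 2 × 0.2423 g H₂O ÷ 18.015 g/mol = 0.026900 mol
mass O = 0.2963 − (0.16157 + 0.027115) = 0.10762 g → mol O = 0.10762 ÷ 15.999 = 0.0067264 mol
Divide by the smallest (0.0067264 mol): C 2.000, H 3.999, O 1.000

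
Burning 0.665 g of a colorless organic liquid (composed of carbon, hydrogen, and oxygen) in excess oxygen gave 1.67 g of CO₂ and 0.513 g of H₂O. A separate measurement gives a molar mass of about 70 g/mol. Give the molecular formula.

mol C = 1.67 g CO₂ ÷ 44.009 g/mol = 0.03795 mol
mol H = 2 × 0.513 g H₂O ÷ 18.015 g/mol = 0.05695 mol
mass O = 0.665 − (0.4558 + 0.05741) = 0.1518 g → mol O = 0.1518 ÷ 15.999 = 0.009489 mol
Divide by the smallest (0.009489 mol): C 3.999, H 6.002, O 1.000
Empirical formula: C4H6O
Empirical-formula mass = 70.09 g/mol; 70 ÷ 70.09 ≈ 1, so the molecular formula is C4H6O.

C4H6O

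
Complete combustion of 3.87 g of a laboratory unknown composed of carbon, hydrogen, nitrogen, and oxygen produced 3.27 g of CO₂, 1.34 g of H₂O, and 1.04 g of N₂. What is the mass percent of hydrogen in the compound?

mol C = 3.27 g CO₂ ÷ 44.009 g/mol = 0.07430 mol
mol H = 2 × 1.34 g H₂O ÷ 18.015 g/mol = 0.1488 mol
mol N = 2 × 1.04 g N₂ ÷ 28.014 g/mol = 0.07425 mol
mass O = 3.87 − (0.8925 + 0.1500 + 1.040) = 1.788 g → mol O = 1.788 ÷ 15.999 = 0.1117 mol
mass % H = 0.1500 g ÷ 3.87 g × 100%

3.9%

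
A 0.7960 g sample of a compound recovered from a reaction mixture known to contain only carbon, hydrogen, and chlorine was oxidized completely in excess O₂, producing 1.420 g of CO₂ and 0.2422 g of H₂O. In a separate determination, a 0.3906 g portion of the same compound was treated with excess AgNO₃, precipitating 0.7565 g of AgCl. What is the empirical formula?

mol C = 1.420 g CO₂ ÷ 44.009 g/mol = 0.032266 mol
mol H = 2 × 0.2422 g H₂O ÷ 18.015 g/mol = 0.026889 mol
From the AgCl data: mol Cl per gram of compound = (0.7565 ÷ 143.318) ÷ 0.3906 = 0.013514 mol/g, so in the 0.7960 g combustion sample mol Cl = 0.010757 mol
Divide by the smallest (0.010757 mol): C 3.000, H 2.500, Cl 1.000
Multiplying each by 2 gives whole numbers: C 6.00, H 5.00, Cl 2.00

C6H5Cl2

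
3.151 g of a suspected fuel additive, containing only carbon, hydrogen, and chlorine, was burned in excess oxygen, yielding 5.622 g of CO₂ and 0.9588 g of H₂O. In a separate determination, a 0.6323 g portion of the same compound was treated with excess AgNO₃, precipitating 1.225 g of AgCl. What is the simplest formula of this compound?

mol C = 5.622 g CO₂ ÷ 44.009 g/mol = 0.12775 mol
mol H = 2 × 0.9588 g H₂O ÷ 18.015 g/mol = 0.10644 mol
From the AgCl data: mol Cl per gram of compound = (1.225 ÷ 143.318) ÷ 0.6323 = 0.013518 mol/g, so in the 3.151 g combustion sample mol Cl = 0.042595 mol
Divide by the smallest (0.042595 mol): C 2.999, H 2.499, Cl 1.000
Multiplying each by 2 gives whole numbers: C 6.00, H 5.00, Cl 2.00

C6H5Cl2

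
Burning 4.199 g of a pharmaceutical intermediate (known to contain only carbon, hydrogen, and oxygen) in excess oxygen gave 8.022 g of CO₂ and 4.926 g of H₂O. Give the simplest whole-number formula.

C2H6O

mol C = 8.022 g CO₂ ÷ 44.009 g/mol = 0.18228 mol
mol H = 2 × 4.926 g H₂O ÷ 18.015 g/mol = 0.54688 mol
mass O = 4.199 − (2.1894 + 0.55125) = 1.4584 g → mol O = 1.4584 ÷ 15.999 = 0.091154 mol
Divide by the smallest (0.091154 mol): C 2.000, H 5.999, O 1.000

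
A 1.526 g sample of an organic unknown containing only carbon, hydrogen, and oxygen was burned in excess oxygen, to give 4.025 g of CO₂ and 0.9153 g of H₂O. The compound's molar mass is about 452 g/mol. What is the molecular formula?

mol C = 4.025 g CO₂ ÷ 44.009 g/mol = 0.091459 mol
mol H = 2 × 0.9153 g H₂O ÷ 18.015 g/mol = 0.10162 mol
mass O = 1.526 − (1.0985 + 0.10243) = 0.32506 g → mol O = 0.32506 ÷ 15.999 = 0.020318 mol
Divide by the smallest (0.020318 mol): C 4.501, H 5.001, O 1.000
Multiplying each by 2 gives whole numbers: C 9.00, H 10.00, O 2.00
Empirical formula: C9H10O2
Empirical-formula mass = 150.18 g/mol; 452 ÷ 150.18 ≈ 3, so the molecular formula is C27H30O6.

C27H30O6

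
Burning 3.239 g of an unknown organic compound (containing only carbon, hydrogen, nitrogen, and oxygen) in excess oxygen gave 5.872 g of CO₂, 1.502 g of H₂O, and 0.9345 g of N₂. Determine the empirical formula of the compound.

mol C = 5.872 g CO₂ ÷ 44.009 g/mol = 0.13343 mol
mol H = 2 × 1.502 g H₂O ÷ 18.015 g/mol = 0.16675 mol
mol N = 2 × 0.9345 g N₂ ÷ 28.014 g/mol = 0.066717 mol
mass O = 3.239 − (1.6026 + 0.16808 + 0.93450) = 0.53382 g → mol O = 0.53382 ÷ 15.999 = 0.033366 mol
Divide by the smallest (0.033366 mol): C 3.999, H 4.998, N 2.000, O 1.000

C4H5N2O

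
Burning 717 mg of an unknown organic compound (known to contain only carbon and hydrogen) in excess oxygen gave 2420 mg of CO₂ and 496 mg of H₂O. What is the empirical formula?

CH

mol C = 2.42 g CO₂ ÷ 44.009 g/mol = 0.05499 mol
mol H = 2 × 0.496 g H₂O ÷ 18.015 g/mol = 0.05507 mol
Divide by the smallest (0.05499 mol): C 1.000, H 1.001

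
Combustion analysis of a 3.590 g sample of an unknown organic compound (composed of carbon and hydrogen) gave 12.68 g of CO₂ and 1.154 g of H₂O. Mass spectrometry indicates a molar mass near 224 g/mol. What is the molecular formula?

mol C = 12.68 g CO₂ ÷ 44.009 g/mol = 0.28812 mol
mol H = 2 × 1.154 g H₂O ÷ 18.015 g/mol = 0.12812 mol
Divide by the smallest (0.12812 mol): C 2.249, H 1.000
Multiplying each by 4 gives whole numbers: C 9.00, H 4.00
Empirical formula: C9H4
Empirical-formula mass = 112.13 g/mol; 224 ÷ 112.13 ≈ 2, so the molecular formula is C18H8.

C18H8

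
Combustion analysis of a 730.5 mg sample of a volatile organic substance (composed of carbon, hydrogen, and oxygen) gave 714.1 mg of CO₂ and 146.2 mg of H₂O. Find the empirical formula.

mol C = 0.7141 g CO₂ ÷ 44.009 g/mol = 0.016226 mol
mol H = 2 × 0.1462 g H₂O ÷ 18.015 g/mol = 0.016231 mol
mass O = 0.7305 − (0.19489 + 0.016361) = 0.51925 g → mol O = 0.51925 ÷ 15.999 = 0.032455 mol
Divide by the smallest (0.016226 mol): C 1.000, H 1.000, O 2.000

CHO2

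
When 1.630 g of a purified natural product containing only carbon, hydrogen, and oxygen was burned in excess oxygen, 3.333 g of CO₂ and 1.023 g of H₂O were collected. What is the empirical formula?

mol C = 3.333 g CO₂ ÷ 44.009 g/mol = 0.075735 mol
mol H = 2 × 1.023 g H₂O ÷ 18.015 g/mol = 0.11357 mol
mass O = 1.630 − (0.90965 + 0.11448) = 0.60587 g → mol O = 0.60587 ÷ 15.999 = 0.037869 mol
Divide by the smallest (0.037869 mol): C 2.000, H 2.999, O 1.000

C2H3O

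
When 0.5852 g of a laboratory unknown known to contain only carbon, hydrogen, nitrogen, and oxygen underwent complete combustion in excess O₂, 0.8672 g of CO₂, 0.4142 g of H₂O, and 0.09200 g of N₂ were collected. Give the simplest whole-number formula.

mol C = 0.8672 g CO₂ ÷ 44.009 g/mol = 0.019705 mol
mol H = 2 × 0.4142 g H₂O ÷ 18.015 g/mol = 0.045984 mol
mol N = 2 × 0.09200 g N₂ ÷ 28.014 g/mol = 0.0065681 mol
mass O = 0.5852 − (0.23668 + 0.046352 + 0.092000) = 0.21017 g → mol O = 0.21017 ÷ 15.999 = 0.013136 mol
Divide by the smallest (0.0065681 mol): C 3.000, H 7.001, N 1.000, O 2.000

C3H7NO2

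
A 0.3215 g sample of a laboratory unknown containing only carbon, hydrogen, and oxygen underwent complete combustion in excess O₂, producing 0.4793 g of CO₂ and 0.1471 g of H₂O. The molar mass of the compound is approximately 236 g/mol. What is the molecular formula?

mol C = 0.4793 g CO₂ ÷ 44.009 g/mol = 0.010891 mol
mol H = 2 × 0.1471 g H₂O ÷ 18.015 g/mol = 0.016331 mol
mass O = 0.3215 − (0.13081 + 0.016461) = 0.17423 g → mol O = 0.17423 ÷ 15.999 = 0.010890 mol
Divide by the smallest (0.010890 mol): C 1.000, H 1.500, O 1.000
Multiplying each by 2 gives whole numbers: C 2.00, H 3.00, O 2.00
Empirical formula: C2H3O2
Empirical-formula mass = 59.04 g/mol; 236 ÷ 59.04 ≈ 4, so the molecular formula is C8H12O8.

C8H12O8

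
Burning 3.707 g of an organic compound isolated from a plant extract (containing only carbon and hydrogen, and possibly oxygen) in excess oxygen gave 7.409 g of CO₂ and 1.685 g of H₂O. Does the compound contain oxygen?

mol C = 7.409 g CO₂ ÷ 44.009 g/mol = 0.16835 mol
mol H = 2 × 1.685 g H₂O ÷ 18.015 g/mol = 0.18707 mol
C and H account for only 2.2106 g of the 3.707 g sample; the remaining 1.4964 g must be oxygen.

yes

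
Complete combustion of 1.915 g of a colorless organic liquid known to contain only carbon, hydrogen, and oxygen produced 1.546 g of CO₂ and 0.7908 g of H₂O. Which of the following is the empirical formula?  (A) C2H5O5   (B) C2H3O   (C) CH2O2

(A) C2H5O5

mol C = 1.546 g CO₂ ÷ 44.009 g/mol = 0.035129 mol
mol H = 2 × 0.7908 g H₂O ÷ 18.015 g/mol = 0.087794 mol
mass O = 1.915 − (0.42194 + 0.088496) = 1.4046 g → mol O = 1.4046 ÷ 15.999 = 0.087791 mol
Divide by the smallest (0.035129 mol): C 1.000, H 2.499, O 2.499
Multiplying each by 2 gives whole numbers: C 2.00, H 5.00, O 5.00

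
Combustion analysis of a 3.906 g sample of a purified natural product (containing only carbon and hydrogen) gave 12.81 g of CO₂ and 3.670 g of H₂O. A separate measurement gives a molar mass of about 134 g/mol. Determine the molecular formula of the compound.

mol C = 12.81 g CO₂ ÷ 44.009 g/mol = 0.29108 mol
mol H = 2 × 3.670 g H₂O ÷ 18.015 g/mol = 0.40744 mol
Divide by the smallest (0.29108 mol): C 1.000, H 1.400
Multiplying each by 5 gives whole numbers: C 5.00, H 7.00
Empirical formula: C5H7
Empirical-formula mass = 67.11 g/mol; 134 ÷ 67.11 ≈ 2, so the molecular formula is C10H14.

C10H14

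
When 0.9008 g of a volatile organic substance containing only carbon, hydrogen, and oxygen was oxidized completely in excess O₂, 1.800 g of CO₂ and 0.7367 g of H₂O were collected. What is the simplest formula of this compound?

mol C = 1.800 g CO₂ ÷ 44.009 g/mol = 0.040901 mol
mol H = 2 × 0.7367 g H₂O ÷ 18.015 g/mol = 0.081787 mol
mass O = 0.9008 − (0.49126 + 0.082442) = 0.32710 g → mol O = 0.32710 ÷ 15.999 = 0.020445 mol
Divide by the smallest (0.020445 mol): C 2.001, H 4.000, O 1.000

C2H4O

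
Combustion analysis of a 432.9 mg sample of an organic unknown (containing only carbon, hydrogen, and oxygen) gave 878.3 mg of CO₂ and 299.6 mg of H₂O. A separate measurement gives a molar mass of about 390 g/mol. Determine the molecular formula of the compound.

C18H30O9

mol C = 0.8783 g CO₂ ÷ 44.009 g/mol = 0.019957 mol
mol H = 2 × 0.2996 g H₂O ÷ 18.015 g/mol = 0.033261 mol
mass O = 0.4329 − (0.23971 + 0.033527) = 0.15967 g → mol O = 0.15967 ÷ 15.999 = 0.0099797 mol
Divide by the smallest (0.0099797 mol): C 2.000, H 3.333, O 1.000
Multiplying each by 3 gives whole numbers: C 6.00, H 10.00, O 3.00
Empirical formula: C6H10O3
Empirical-formula mass = 130.14 g/mol; 390 ÷ 130.14 ≈ 3, so the molecular formula is C18H30O9.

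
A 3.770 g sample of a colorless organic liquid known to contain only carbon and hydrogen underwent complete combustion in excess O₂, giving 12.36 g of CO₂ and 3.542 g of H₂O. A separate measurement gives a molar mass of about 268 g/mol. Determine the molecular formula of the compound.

C20H28

mol C = 12.36 g CO₂ ÷ 44.009 g/mol = 0.28085 mol
mol H = 2 × 3.542 g H₂O ÷ 18.015 g/mol = 0.39323 mol
Divide by the smallest (0.28085 mol): C 1.000, H 1.400
Multiplying each by 5 gives whole numbers: C 5.00, H 7.00
Empirical formula: C5H7
Empirical-formula mass = 67.11 g/mol; 268 ÷ 67.11 ≈ 4, so the molecular formula is C20H28.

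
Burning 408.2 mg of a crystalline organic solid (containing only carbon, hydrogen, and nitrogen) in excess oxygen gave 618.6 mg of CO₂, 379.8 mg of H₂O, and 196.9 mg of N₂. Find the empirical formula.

CH3N

mol C = 0.6186 g CO₂ ÷ 44.009 g/mol = 0.014056 mol
mol H = 2 × 0.3798 g H₂O ÷ 18.015 g/mol = 0.042165 mol
mol N = 2 × 0.1969 g N₂ ÷ 28.014 g/mol = 0.014057 mol
Divide by the smallest (0.014056 mol): C 1.000, H 3.000, N 1.000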